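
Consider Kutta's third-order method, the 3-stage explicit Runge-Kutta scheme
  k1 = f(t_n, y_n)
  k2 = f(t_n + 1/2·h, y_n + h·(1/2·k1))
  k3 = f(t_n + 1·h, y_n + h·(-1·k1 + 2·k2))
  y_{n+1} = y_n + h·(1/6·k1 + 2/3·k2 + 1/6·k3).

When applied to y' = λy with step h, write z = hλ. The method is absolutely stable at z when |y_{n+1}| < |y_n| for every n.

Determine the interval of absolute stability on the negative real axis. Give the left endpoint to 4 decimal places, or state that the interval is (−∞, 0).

With y'=λy (z=hλ):
  order 3, 3-stage ⇒ R(z)=1+z+z^2/2+z^3/6
  (e.g. R(-0.54)=0.57956, |R|=0.57956)

Boundary: |R(x)|=1, x<0.
x=-0.54: |R|=0.5796
|R(-2.88)|=1.7141 |R(-2.09)|=0.4275 |R(-1.6)|=0.0027
Bisect:
  x_lo=-3.0973 |R|=2.2529  x_hi=-0.1508 |R|=0.8600
  mid=-1.62407 |R|=0.01921 →hi
  mid=-2.36069 |R|=0.76690 →hi
  mid=-2.72900 |R|=1.39263 →lo
  mid=-2.54485 |R|=1.05357 →lo
  mid=-2.45277 |R|=0.90408 →hi
  mid=-2.49881 |R|=0.97723 →hi
  mid=-2.52183 |R|=1.01500 →lo
  mid=-2.51032 |R|=0.99602 →hi
  mid=-2.51607 |R|=1.00548 →lo
  mid=-2.51320 |R|=1.00074 →lo
  ...
  [-2.51284,-2.51266] ⇒ x*=-2.5127
Interval (-2.5127, 0).

z∈(-2.5127,0).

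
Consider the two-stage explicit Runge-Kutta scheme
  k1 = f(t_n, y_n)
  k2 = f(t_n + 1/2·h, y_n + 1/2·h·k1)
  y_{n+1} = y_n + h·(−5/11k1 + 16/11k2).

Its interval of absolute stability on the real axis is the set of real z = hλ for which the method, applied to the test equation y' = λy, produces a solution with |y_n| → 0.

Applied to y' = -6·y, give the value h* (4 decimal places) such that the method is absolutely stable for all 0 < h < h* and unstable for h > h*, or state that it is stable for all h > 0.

(-1.3750,0); λ=-6 ⇒ h* = (11/8)/6 = 0.2292.

Set f=λy, z=hλ:
  k1=λy_n ⇒ h·k1=z·y_n;  k2=λ(1+1/2z)y_n ⇒ h·k2=z(1+1/2z)y_n
  y_{n+1}/y_n = 1 − 5/11z + 16/11z(1+1/2z) = 1 + z + 8/11z²
  so R(z) = 1 + z + 8/11z².

Find x<0 with |R(x)|<1.
x=-1.34: |R|=0.9659
R=1: x+8/11x²=0 ⇒ x=−11/8=-1.3750; min R=1−1/(4·8/11)=0.6562>−1
Confirm numerically:
  x=-1.092: |R|=0.77525 <1
  x=-0.606: |R|=0.66108 <1
  x=-0.581: |R|=0.66450 <1
  x=-1.822: |R|=1.59232 >1
  x=-1.550: |R|=1.19727 >1
Stable set (-1.3750, 0).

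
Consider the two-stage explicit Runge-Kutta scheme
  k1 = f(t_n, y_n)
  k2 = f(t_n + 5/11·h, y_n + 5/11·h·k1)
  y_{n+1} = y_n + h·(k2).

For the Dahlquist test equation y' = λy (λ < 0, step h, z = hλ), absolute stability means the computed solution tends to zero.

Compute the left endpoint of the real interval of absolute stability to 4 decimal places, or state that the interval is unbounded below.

Set f=λy, z=hλ:
  k1=λy_n ⇒ h·k1=z·y_n;  k2=λ(1+5/11z)y_n ⇒ h·k2=z(1+5/11z)y_n
  y_{n+1}/y_n = 1 + z(1+5/11z) = 1 + z + 5/11z²
  R(z) = 1 + z + 5/11z².

Find x<0 with |R(x)|<1.
x=-0.83: |R|=0.4831
R=1: x+5/11x²=0 ⇒ x=−11/5=-2.2000; min R=1−1/(4·5/11)=0.4500>−1
Confirm numerically:
  x=-1.987: |R|=0.80762 <1
  x=-1.714: |R|=0.62136 <1
  x=-1.178: |R|=0.45277 <1
  x=-2.606: |R|=1.48093 >1
  x=-2.557: |R|=1.41493 >1
  x=-2.513: |R|=1.35753 >1
Stable set (-2.2000, 0).

z* = -2.2000.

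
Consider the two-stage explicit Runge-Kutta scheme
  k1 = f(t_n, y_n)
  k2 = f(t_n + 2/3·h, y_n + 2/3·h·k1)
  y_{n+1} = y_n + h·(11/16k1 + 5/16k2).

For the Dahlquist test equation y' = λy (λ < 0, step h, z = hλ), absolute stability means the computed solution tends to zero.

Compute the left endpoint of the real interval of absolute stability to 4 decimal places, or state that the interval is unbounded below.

left endpoint -4.8000.

With y'=λy (z=hλ):
  k1=λy_n ⇒ h·k1=z·y_n;  k2=λ(1+2/3z)y_n ⇒ h·k2=z(1+2/3z)y_n
  y_{n+1}/y_n = 1 + 11/16z + 5/16z(1+2/3z) = 1 + z + 5/24z²
  so R(z) = 1 + z + 5/24z².

Solve |R(x)|<1 on ℝ⁻.
x=-1.26: |R|=0.0707
R=1: x+5/24x²=0 ⇒ x=−24/5=-4.8000; min R=1−1/(4·5/24)=-0.2000>−1
Confirm numerically:
  x=-3.230: |R|=0.05648 <1
  x=-2.875: |R|=0.15299 <1
  x=-2.755: |R|=0.17374 <1
  x=-2.022: |R|=0.17023 <1
  x=-5.360: |R|=1.62533 >1
  x=-5.189: |R|=1.42053 >1
Stable set (-4.8000, 0).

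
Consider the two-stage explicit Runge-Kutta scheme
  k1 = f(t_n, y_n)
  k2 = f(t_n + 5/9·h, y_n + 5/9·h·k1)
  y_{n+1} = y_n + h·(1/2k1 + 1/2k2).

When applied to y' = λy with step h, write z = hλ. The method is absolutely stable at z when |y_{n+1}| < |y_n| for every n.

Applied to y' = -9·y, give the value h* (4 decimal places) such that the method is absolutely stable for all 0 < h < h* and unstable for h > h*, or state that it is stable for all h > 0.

(-3.6000,0); λ=-9 ⇒ h* = (18/5)/9 = 0.4000.

Test eqn y'=λy, z=hλ:
  k1=λy_n ⇒ h·k1=z·y_n;  k2=λ(1+5/9z)y_n ⇒ h·k2=z(1+5/9z)y_n
  y_{n+1}/y_n = 1 + 1/2z + 1/2z(1+5/9z) = 1 + z + 5/18z²
  ⇒ R(z) = 1 + z + 5/18z².

Find x<0 with |R(x)|<1.
x=-0.72: |R|=0.4240
R=1: x+5/18x²=0 ⇒ x=−18/5=-3.6000; min R=1−1/(4·5/18)=0.1000>−1
Confirm numerically:
  x=-3.231: |R|=0.66882 <1
  x=-2.883: |R|=0.42580 <1
  x=-1.580: |R|=0.11344 <1
  x=-4.136: |R|=1.61580 >1
  x=-3.843: |R|=1.25940 >1
  x=-3.833: |R|=1.24808 >1
So |R|<1 on (-3.6000, 0).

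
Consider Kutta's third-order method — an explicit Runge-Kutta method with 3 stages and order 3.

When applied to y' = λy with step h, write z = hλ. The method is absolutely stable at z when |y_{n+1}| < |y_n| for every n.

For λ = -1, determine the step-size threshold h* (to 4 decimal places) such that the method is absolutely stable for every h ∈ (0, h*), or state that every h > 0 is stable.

On y'=λy, z=hλ:
  order 3, 3-stage ⇒ R(z)=1+z+z^2/2+z^3/6
  (e.g. R(-1.49)=0.06873, |R|=0.06873)

Find x<0 with |R(x)|<1.
x=-1.49: |R|=0.0687
|R(-2.07)|=0.4058 |R(-1.83)|=0.1770 |R(-1.5)|=0.0625
Bisect:
  x_lo=-3.3171 |R|=2.8986  x_hi=-0.2202 |R|=0.8023
  mid=-1.76863 |R|=0.12667 →hi
  mid=-2.54286 |R|=1.05021 →lo
  mid=-2.15575 |R|=0.50184 →hi
  mid=-2.34930 |R|=0.75075 →hi
  mid=-2.44608 |R|=0.89371 →hi
  mid=-2.49447 |R|=0.97021 →hi
  mid=-2.51867 |R|=1.00976 →lo
  mid=-2.50657 |R|=0.98987 →hi
  mid=-2.51262 |R|=0.99979 →hi
  mid=-2.51564 |R|=1.00477 →lo
  ...
  [-2.51281,-2.51262] ⇒ x*=-2.5127
Interval (-2.5127, 0).

(-2.5127,0); λ=-1 ⇒ h* = 2.5127.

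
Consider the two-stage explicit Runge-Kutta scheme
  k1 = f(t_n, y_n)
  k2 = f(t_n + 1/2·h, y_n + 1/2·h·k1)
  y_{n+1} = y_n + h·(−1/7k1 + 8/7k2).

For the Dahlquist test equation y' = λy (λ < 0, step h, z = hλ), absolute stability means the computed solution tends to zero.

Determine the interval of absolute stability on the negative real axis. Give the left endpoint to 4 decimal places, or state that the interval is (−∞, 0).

Test eqn y'=λy, z=hλ:
  k1=λy_n ⇒ h·k1=z·y_n;  k2=λ(1+1/2z)y_n ⇒ h·k2=z(1+1/2z)y_n
  y_{n+1}/y_n = 1 − 1/7z + 8/7z(1+1/2z) = 1 + z + 4/7z²
  ⇒ R(z) = 1 + z + 4/7z².

Boundary: |R(x)|=1, x<0.
x=-1.11: |R|=0.5941
R=1: x+4/7x²=0 ⇒ x=−7/4=-1.7500; min R=1−1/(4·4/7)=0.5625>−1
Confirm numerically:
  x=-1.317: |R|=0.67414 <1
  x=-1.167: |R|=0.61122 <1
  x=-0.803: |R|=0.56546 <1
  x=-2.318: |R|=1.75236 >1
  x=-1.955: |R|=1.22901 >1
Stable set (-1.7500, 0).

z∈(-1.7500,0).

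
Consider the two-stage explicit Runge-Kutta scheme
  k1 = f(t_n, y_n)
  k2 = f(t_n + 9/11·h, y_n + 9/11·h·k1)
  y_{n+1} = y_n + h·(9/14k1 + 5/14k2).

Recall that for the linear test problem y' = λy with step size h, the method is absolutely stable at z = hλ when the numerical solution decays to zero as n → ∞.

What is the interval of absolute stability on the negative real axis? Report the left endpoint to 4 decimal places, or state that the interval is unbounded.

Test eqn y'=λy, z=hλ:
  k1=λy_n ⇒ h·k1=z·y_n;  k2=λ(1+9/11z)y_n ⇒ h·k2=z(1+9/11z)y_n
  y_{n+1}/y_n = 1 + 9/14z + 5/14z(1+9/11z) = 1 + z + 45/154z²
  R(z) = 1 + z + 45/154z².

Boundary: |R(x)|=1, x<0.
x=-1.65: |R|=0.1455
R=1: x+45/154x²=0 ⇒ x=−154/45=-3.4222; min R=1−1/(4·45/154)=0.1444>−1
Confirm numerically:
  x=-2.945: |R|=0.58933 <1
  x=-2.898: |R|=0.55608 <1
  x=-1.540: |R|=0.15300 <1
  x=-3.876: |R|=1.51395 >1
  x=-3.856: |R|=1.48876 >1
  x=-3.659: |R|=1.25316 >1
Interval (-3.4222, 0).

z∈(-3.4222,0).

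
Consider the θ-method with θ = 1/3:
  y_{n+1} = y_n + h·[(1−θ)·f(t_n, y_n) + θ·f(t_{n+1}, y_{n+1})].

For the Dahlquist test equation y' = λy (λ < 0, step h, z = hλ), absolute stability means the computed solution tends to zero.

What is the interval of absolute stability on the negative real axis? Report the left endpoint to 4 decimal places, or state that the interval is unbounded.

(-6.0000, 0).

With y'=λy (z=hλ):
  y_{n+1} = y_n + z·[2/3·y_n + 1/3·y_{n+1}] ⇒ (1 − 1/3z)y_{n+1} = (1 + 2/3z)y_n
  so R(z) = (1 + 2/3z)/(1 − 1/3z).

Boundary: |R(x)|=1, x<0.
x=-1.53: |R|=0.0132
R=−1: 1+2/3x = −1+1/3x ⇒ -1/3x=2 ⇒ x=2/(-1/3)=-6.0000
Confirm numerically:
  x=-5.866: |R|=0.98489 <1
  x=-4.414: |R|=0.78608 <1
  x=-4.237: |R|=0.75639 <1
  x=-2.794: |R|=0.44667 <1
  x=-6.586: |R|=1.06113 >1
  x=-6.437: |R|=1.04631 >1
  x=-6.229: |R|=1.02481 >1
Stable set (-6.0000, 0).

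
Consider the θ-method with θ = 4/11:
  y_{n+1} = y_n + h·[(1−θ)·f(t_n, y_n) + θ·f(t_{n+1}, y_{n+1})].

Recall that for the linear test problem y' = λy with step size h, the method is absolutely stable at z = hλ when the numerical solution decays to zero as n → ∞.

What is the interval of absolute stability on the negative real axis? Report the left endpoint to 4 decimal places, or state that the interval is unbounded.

Set f=λy, z=hλ:
  y_{n+1} = y_n + z·[7/11·y_n + 4/11·y_{n+1}] ⇒ (1 − 4/11z)y_{n+1} = (1 + 7/11z)y_n
  R(z) = (1 + 7/11z)/(1 − 4/11z).

Boundary: |R(x)|=1, x<0.
x=-0.75: |R|=0.4107
R=−1: 1+7/11x = −1+4/11x ⇒ -3/11x=2 ⇒ x=2/(-3/11)=-7.3333
Confirm numerically:
  x=-5.922: |R|=0.87794 <1
  x=-4.837: |R|=0.75323 <1
  x=-4.521: |R|=0.70991 <1
  x=-4.282: |R|=0.67456 <1
  x=-7.778: |R|=1.03168 >1
  x=-7.580: |R|=1.01791 >1
  x=-7.496: |R|=1.01191 >1
Stable set (-7.3333, 0).

z∈(-7.3333,0).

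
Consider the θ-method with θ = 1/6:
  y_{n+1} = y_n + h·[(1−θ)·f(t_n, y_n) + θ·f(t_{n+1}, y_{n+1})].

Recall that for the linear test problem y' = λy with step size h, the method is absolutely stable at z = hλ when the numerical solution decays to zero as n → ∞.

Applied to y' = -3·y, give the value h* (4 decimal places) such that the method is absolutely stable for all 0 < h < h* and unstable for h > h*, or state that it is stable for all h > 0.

(-3.0000,0); λ=-3 ⇒ h* = (3)/3 = 1.0000.

Set f=λy, z=hλ:
  y_{n+1} = y_n + z·[5/6·y_n + 1/6·y_{n+1}] ⇒ (1 − 1/6z)y_{n+1} = (1 + 5/6z)y_n
  R(z) = (1 + 5/6z)/(1 − 1/6z).

Need |R(x)|<1, x<0.
x=-0.88: |R|=0.2326
R=−1: 1+5/6x = −1+1/6x ⇒ -2/3x=2 ⇒ x=2/(-2/3)=-3.0000
Confirm numerically:
  x=-2.703: |R|=0.86350 <1
  x=-2.642: |R|=0.83430 <1
  x=-2.085: |R|=0.54731 <1
  x=-3.353: |R|=1.15097 >1
  x=-3.216: |R|=1.09375 >1
So |R|<1 on (-3.0000, 0).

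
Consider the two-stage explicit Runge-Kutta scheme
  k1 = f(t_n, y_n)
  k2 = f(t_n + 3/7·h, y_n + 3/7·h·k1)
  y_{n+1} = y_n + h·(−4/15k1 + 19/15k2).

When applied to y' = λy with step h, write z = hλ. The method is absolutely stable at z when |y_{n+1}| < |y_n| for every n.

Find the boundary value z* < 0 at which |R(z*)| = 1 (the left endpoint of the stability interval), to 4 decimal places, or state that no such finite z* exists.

left endpoint -1.8421.

With y'=λy (z=hλ):
  k1=λy_n ⇒ h·k1=z·y_n;  k2=λ(1+3/7z)y_n ⇒ h·k2=z(1+3/7z)y_n
  y_{n+1}/y_n = 1 − 4/15z + 19/15z(1+3/7z) = 1 + z + 19/35z²
  so R(z) = 1 + z + 19/35z².

Solve |R(x)|<1 on ℝ⁻.
x=-0.86: |R|=0.5415
R=1: x+19/35x²=0 ⇒ x=−35/19=-1.8421; min R=1−1/(4·19/35)=0.5395>−1
Confirm numerically:
  x=-1.684: |R|=0.85546 <1
  x=-1.518: |R|=0.73292 <1
  x=-0.943: |R|=0.53974 <1
  x=-2.376: |R|=1.68863 >1
  x=-2.134: |R|=1.33815 >1
  x=-1.928: |R|=1.08990 >1
Stable set (-1.8421, 0).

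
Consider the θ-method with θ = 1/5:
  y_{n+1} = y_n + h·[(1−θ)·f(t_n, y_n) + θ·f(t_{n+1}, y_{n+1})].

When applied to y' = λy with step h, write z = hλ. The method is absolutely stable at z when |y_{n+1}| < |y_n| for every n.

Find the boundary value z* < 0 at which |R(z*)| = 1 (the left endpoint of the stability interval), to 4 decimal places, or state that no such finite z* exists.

Set f=λy, z=hλ:
  y_{n+1} = y_n + z·[4/5·y_n + 1/5·y_{n+1}] ⇒ (1 − 1/5z)y_{n+1} = (1 + 4/5z)y_n
  ⇒ R(z) = (1 + 4/5z)/(1 − 1/5z).

Need |R(x)|<1, x<0.
x=-0.5: |R|=0.5455
R=−1: 1+4/5x = −1+1/5x ⇒ -3/5x=2 ⇒ x=2/(-3/5)=-3.3333
Confirm numerically:
  x=-3.066: |R|=0.90057 <1
  x=-2.799: |R|=0.79446 <1
  x=-2.592: |R|=0.70706 <1
  x=-1.476: |R|=0.13959 <1
  x=-3.411: |R|=1.02770 >1
  x=-3.400: |R|=1.02381 >1
So |R|<1 on (-3.3333, 0).

z* = -3.3333.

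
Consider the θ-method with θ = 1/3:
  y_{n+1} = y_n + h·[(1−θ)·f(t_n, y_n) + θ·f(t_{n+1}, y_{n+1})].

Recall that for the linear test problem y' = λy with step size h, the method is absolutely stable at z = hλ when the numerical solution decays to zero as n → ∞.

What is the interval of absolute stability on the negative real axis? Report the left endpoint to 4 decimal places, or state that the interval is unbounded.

Set f=λy, z=hλ:
  y_{n+1} = y_n + z·[2/3·y_n + 1/3·y_{n+1}] ⇒ (1 − 1/3z)y_{n+1} = (1 + 2/3z)y_n
  R(z) = (1 + 2/3z)/(1 − 1/3z).

Find x<0 with |R(x)|<1.
x=-1.18: |R|=0.1531
R=−1: 1+2/3x = −1+1/3x ⇒ -1/3x=2 ⇒ x=2/(-1/3)=-6.0000
Confirm numerically:
  x=-5.897: |R|=0.98842 <1
  x=-5.089: |R|=0.88738 <1
  x=-2.996: |R|=0.49900 <1
  x=-2.960: |R|=0.48993 <1
  x=-6.475: |R|=1.05013 >1
  x=-6.440: |R|=1.04661 >1
  x=-6.360: |R|=1.03846 >1
Interval (-6.0000, 0).

z∈(-6.0000,0).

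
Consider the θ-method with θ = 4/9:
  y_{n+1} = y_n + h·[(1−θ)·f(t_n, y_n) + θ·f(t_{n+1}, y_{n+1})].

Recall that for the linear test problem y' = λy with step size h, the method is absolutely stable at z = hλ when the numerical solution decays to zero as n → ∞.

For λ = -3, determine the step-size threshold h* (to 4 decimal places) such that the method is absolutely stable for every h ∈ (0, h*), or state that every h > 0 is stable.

(-18.0000,0); λ=-3 ⇒ h* = (18)/3 = 6.0000.

Test eqn y'=λy, z=hλ:
  y_{n+1} = y_n + z·[5/9·y_n + 4/9·y_{n+1}] ⇒ (1 − 4/9z)y_{n+1} = (1 + 5/9z)y_n
  R(z) = (1 + 5/9z)/(1 − 4/9z).

Boundary: |R(x)|=1, x<0.
x=-1.45: |R|=0.1182
R=−1: 1+5/9x = −1+4/9x ⇒ -1/9x=2 ⇒ x=2/(-1/9)=-18.0000
Confirm numerically:
  x=-11.250: |R|=0.87500 <1
  x=-9.905: |R|=0.83350 <1
  x=-7.237: |R|=0.71638 <1
  x=-18.422: |R|=1.00510 >1
  x=-18.392: |R|=1.00475 >1
  x=-18.113: |R|=1.00139 >1
So |R|<1 on (-18.0000, 0).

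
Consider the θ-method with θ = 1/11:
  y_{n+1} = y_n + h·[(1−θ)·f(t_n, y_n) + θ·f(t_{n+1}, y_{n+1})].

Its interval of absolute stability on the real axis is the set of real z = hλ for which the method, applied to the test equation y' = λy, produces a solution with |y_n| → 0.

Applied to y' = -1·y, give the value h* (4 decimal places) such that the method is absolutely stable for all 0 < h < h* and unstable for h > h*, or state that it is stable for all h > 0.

Set f=λy, z=hλ:
  y_{n+1} = y_n + z·[10/11·y_n + 1/11·y_{n+1}] ⇒ (1 − 1/11z)y_{n+1} = (1 + 10/11z)y_n
  R(z) = (1 + 10/11z)/(1 − 1/11z).

Find x<0 with |R(x)|<1.
x=-0.52: |R|=0.5035
R=−1: 1+10/11x = −1+1/11x ⇒ -9/11x=2 ⇒ x=2/(-9/11)=-2.4444
Confirm numerically:
  x=-2.043: |R|=0.72299 <1
  x=-1.658: |R|=0.44083 <1
  x=-1.521: |R|=0.33624 <1
  x=-1.426: |R|=0.26235 <1
  x=-3.008: |R|=1.36208 >1
  x=-3.000: |R|=1.35714 >1
  x=-2.607: |R|=1.10752 >1
Interval (-2.4444, 0).

(-2.4444,0); λ=-1 ⇒ h* = (22/9)/1 = 2.4444.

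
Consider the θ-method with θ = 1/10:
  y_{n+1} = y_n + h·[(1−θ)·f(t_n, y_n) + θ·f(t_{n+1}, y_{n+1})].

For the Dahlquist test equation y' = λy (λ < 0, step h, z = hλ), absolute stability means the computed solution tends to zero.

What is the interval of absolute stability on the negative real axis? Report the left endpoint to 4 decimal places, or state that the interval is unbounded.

Set f=λy, z=hλ:
  y_{n+1} = y_n + z·[9/10·y_n + 1/10·y_{n+1}] ⇒ (1 − 1/10z)y_{n+1} = (1 + 9/10z)y_n
  Hence R(z) = (1 + 9/10z)/(1 − 1/10z).

Solve |R(x)|<1 on ℝ⁻.
x=-1.35: |R|=0.1894
R=−1: 1+9/10x = −1+1/10x ⇒ -4/5x=2 ⇒ x=2/(-4/5)=-2.5000
Confirm numerically:
  x=-2.259: |R|=0.84273 <1
  x=-2.040: |R|=0.69435 <1
  x=-1.341: |R|=0.18244 <1
  x=-3.073: |R|=1.35065 >1
  x=-3.048: |R|=1.33599 >1
  x=-2.710: |R|=1.13218 >1
Interval (-2.5000, 0).

(-2.5000, 0).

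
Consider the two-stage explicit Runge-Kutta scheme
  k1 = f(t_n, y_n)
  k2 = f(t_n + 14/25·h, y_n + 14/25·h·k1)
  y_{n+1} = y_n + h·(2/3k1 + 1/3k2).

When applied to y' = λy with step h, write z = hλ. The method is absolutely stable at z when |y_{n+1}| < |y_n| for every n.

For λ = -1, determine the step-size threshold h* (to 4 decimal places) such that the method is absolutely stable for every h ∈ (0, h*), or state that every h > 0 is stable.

Test eqn y'=λy, z=hλ:
  k1=λy_n ⇒ h·k1=z·y_n;  k2=λ(1+14/25z)y_n ⇒ h·k2=z(1+14/25z)y_n
  y_{n+1}/y_n = 1 + 2/3z + 1/3z(1+14/25z) = 1 + z + 14/75z²
  R(z) = 1 + z + 14/75z².

Find x<0 with |R(x)|<1.
x=-0.43: |R|=0.6045
R=1: x+14/75x²=0 ⇒ x=−75/14=-5.3571; min R=1−1/(4·14/75)=-0.3393>−1
Confirm numerically:
  x=-5.316: |R|=0.95917 <1
  x=-4.002: |R|=0.01235 <1
  x=-3.472: |R|=0.22177 <1
  x=-2.207: |R|=0.29777 <1
  x=-5.523: |R|=1.17099 >1
  x=-5.440: |R|=1.08414 >1
  x=-5.397: |R|=1.04015 >1
So |R|<1 on (-5.3571, 0).

(-5.3571,0); λ=-1 ⇒ h* = (75/14)/1 = 5.3571.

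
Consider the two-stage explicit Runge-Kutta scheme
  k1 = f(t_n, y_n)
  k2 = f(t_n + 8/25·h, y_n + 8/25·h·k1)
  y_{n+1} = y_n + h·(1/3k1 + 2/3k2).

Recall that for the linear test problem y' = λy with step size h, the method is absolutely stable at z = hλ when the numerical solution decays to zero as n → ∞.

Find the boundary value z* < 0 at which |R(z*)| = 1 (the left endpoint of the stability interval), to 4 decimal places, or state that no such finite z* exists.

z* = -4.6875.

Set f=λy, z=hλ:
  k1=λy_n ⇒ h·k1=z·y_n;  k2=λ(1+8/25z)y_n ⇒ h·k2=z(1+8/25z)y_n
  y_{n+1}/y_n = 1 + 1/3z + 2/3z(1+8/25z) = 1 + z + 16/75z²
  ⇒ R(z) = 1 + z + 16/75z².

Find x<0 with |R(x)|<1.
x=-1.07: |R|=0.1742
R=1: x+16/75x²=0 ⇒ x=−75/16=-4.6875; min R=1−1/(4·16/75)=-0.1719>−1
Confirm numerically:
  x=-3.902: |R|=0.34613 <1
  x=-2.754: |R|=0.13597 <1
  x=-2.598: |R|=0.15808 <1
  x=-2.277: |R|=0.17092 <1
  x=-5.127: |R|=1.48071 >1
  x=-5.035: |R|=1.37326 >1
Interval (-4.6875, 0).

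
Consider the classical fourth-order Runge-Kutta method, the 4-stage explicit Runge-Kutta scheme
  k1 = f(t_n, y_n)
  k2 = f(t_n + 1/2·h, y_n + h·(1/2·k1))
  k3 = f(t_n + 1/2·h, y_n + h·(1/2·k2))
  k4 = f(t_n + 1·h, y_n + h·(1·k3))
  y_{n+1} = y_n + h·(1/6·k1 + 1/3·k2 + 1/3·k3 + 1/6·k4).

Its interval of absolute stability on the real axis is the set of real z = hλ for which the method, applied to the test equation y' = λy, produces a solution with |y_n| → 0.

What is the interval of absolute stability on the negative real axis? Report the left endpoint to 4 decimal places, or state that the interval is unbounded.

(-2.7853, 0).

On y'=λy, z=hλ:
  order 4, 4-stage ⇒ R(z)=1+z+z^2/2+z^3/6+z^4/24
  (e.g. R(-0.32)=0.72618, |R|=0.72618)

Find x<0 with |R(x)|<1.
x=-0.32: |R|=0.7262
|R(-2.1)|=0.3718 |R(-1)|=0.3750 |R(-0.7)|=0.4978
Bisect:
  x_lo=-3.3821 |R|=2.3412  x_hi=-0.3969 |R|=0.6725
  mid=-1.88951 |R|=0.30239 →hi
  mid=-2.63580 |R|=0.79704 →hi
  mid=-3.00895 |R|=1.39301 →lo
  mid=-2.82238 |R|=1.05737 →lo
  mid=-2.72909 |R|=0.91852 →hi
  mid=-2.77574 |R|=0.98569 →hi
  mid=-2.79906 |R|=1.02095 →lo
  mid=-2.78740 |R|=1.00318 →lo
  mid=-2.78157 |R|=0.99440 →hi
  mid=-2.78448 |R|=0.99878 →hi
  ...
  [-2.78539,-2.78521] ⇒ x*=-2.7853
Interval (-2.7853, 0).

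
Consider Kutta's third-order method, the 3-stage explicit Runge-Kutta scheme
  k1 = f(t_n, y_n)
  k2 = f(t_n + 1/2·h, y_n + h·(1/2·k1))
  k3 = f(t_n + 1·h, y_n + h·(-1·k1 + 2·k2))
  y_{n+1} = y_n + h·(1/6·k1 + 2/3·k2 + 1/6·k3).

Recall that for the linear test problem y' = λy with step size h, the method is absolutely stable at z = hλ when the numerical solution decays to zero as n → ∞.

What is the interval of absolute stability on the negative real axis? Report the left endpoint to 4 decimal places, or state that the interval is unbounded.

On y'=λy, z=hλ:
  order 3, 3-stage ⇒ R(z)=1+z+z^2/2+z^3/6
  (e.g. R(-0.69)=0.49330, |R|=0.49330)

Need |R(x)|<1, x<0.
x=-0.69: |R|=0.4933
|R(-2.02)|=0.3535 |R(-1.93)|=0.2657 |R(-1.4)|=0.1227
Bisect:
  x_lo=-2.9057 |R|=1.7730  x_hi=-0.1238 |R|=0.8835
  mid=-1.51478 |R|=0.05321 →hi
  mid=-2.21025 |R|=0.56723 →hi
  mid=-2.55798 |R|=1.07594 →lo
  mid=-2.38412 |R|=0.80067 →hi
  mid=-2.47105 |R|=0.93275 →hi
  mid=-2.51452 |R|=1.00291 →lo
  mid=-2.49278 |R|=0.96748 →hi
  mid=-2.50365 |R|=0.98511 →hi
  mid=-2.50908 |R|=0.99399 →hi
  ...
  [-2.51282,-2.51265] ⇒ x*=-2.5127
Interval (-2.5127, 0).

(-2.5127, 0).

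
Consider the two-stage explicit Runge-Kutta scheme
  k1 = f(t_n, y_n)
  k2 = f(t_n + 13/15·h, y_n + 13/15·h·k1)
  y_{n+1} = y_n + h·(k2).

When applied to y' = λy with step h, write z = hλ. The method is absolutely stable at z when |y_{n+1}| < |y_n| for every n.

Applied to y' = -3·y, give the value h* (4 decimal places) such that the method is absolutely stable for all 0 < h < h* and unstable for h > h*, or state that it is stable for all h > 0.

(-1.1538,0); λ=-3 ⇒ h* = (15/13)/3 = 0.3846.

Test eqn y'=λy, z=hλ:
  k1=λy_n ⇒ h·k1=z·y_n;  k2=λ(1+13/15z)y_n ⇒ h·k2=z(1+13/15z)y_n
  y_{n+1}/y_n = 1 + z(1+13/15z) = 1 + z + 13/15z²
  ⇒ R(z) = 1 + z + 13/15z².

Need |R(x)|<1, x<0.
x=-0.34: |R|=0.7602
R=1: x+13/15x²=0 ⇒ x=−15/13=-1.1538; min R=1−1/(4·13/15)=0.7115>−1
Confirm numerically:
  x=-0.981: |R|=0.85305 <1
  x=-0.770: |R|=0.74385 <1
  x=-0.681: |R|=0.72093 <1
  x=-0.678: |R|=0.72039 <1
  x=-1.697: |R|=1.79883 >1
  x=-1.407: |R|=1.30870 >1
  x=-1.255: |R|=1.11002 >1
Stable set (-1.1538, 0).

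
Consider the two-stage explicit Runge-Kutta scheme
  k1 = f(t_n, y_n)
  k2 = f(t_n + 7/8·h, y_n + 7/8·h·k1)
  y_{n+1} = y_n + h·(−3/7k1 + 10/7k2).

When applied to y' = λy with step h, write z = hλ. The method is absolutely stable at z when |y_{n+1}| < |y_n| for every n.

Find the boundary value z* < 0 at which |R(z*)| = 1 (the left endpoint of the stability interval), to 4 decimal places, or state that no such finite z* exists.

Test eqn y'=λy, z=hλ:
  k1=λy_n ⇒ h·k1=z·y_n;  k2=λ(1+7/8z)y_n ⇒ h·k2=z(1+7/8z)y_n
  y_{n+1}/y_n = 1 − 3/7z + 10/7z(1+7/8z) = 1 + z + 5/4z²
  ⇒ R(z) = 1 + z + 5/4z².

Boundary: |R(x)|=1, x<0.
x=-0.93: |R|=1.1511
R=1: x+5/4x²=0 ⇒ x=−4/5=-0.8000; min R=1−1/(4·5/4)=0.8000>−1
Confirm numerically:
  x=-0.745: |R|=0.94878 <1
  x=-0.570: |R|=0.83613 <1
  x=-0.471: |R|=0.80630 <1
  x=-1.137: |R|=1.47896 >1
  x=-1.048: |R|=1.32488 >1
  x=-0.867: |R|=1.07261 >1
Stable set (-0.8000, 0).

left endpoint -0.8000.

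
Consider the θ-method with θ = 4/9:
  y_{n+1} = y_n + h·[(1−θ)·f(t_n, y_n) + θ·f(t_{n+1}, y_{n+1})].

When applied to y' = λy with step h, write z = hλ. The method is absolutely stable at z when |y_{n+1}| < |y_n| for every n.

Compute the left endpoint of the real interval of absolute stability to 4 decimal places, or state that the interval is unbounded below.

left endpoint -18.0000.

Set f=λy, z=hλ:
  y_{n+1} = y_n + z·[5/9·y_n + 4/9·y_{n+1}] ⇒ (1 − 4/9z)y_{n+1} = (1 + 5/9z)y_n
  so R(z) = (1 + 5/9z)/(1 − 4/9z).

Boundary: |R(x)|=1, x<0.
x=-0.62: |R|=0.5139
R=−1: 1+5/9x = −1+4/9x ⇒ -1/9x=2 ⇒ x=2/(-1/9)=-18.0000
Confirm numerically:
  x=-11.282: |R|=0.87589 <1
  x=-10.831: |R|=0.86299 <1
  x=-8.399: |R|=0.77460 <1
  x=-18.554: |R|=1.00666 >1
  x=-18.535: |R|=1.00643 >1
So |R|<1 on (-18.0000, 0).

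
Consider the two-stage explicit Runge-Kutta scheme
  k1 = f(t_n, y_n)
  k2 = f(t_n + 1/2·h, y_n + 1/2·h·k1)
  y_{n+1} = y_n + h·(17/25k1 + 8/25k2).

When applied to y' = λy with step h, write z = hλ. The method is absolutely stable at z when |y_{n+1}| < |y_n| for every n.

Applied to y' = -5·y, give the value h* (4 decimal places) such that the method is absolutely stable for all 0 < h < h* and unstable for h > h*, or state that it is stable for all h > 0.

On y'=λy, z=hλ:
  k1=λy_n ⇒ h·k1=z·y_n;  k2=λ(1+1/2z)y_n ⇒ h·k2=z(1+1/2z)y_n
  y_{n+1}/y_n = 1 + 17/25z + 8/25z(1+1/2z) = 1 + z + 4/25z²
  R(z) = 1 + z + 4/25z².

Boundary: |R(x)|=1, x<0.
x=-1.73: |R|=0.2511
R=1: x+4/25x²=0 ⇒ x=−25/4=-6.2500; min R=1−1/(4·4/25)=-0.5625>−1
Confirm numerically:
  x=-6.169: |R|=0.92005 <1
  x=-5.200: |R|=0.12640 <1
  x=-2.548: |R|=0.50923 <1
  x=-6.774: |R|=1.56793 >1
  x=-6.536: |R|=1.29909 >1
  x=-6.531: |R|=1.29363 >1
Stable set (-6.2500, 0).

(-6.2500,0); λ=-5 ⇒ h* = (25/4)/5 = 1.2500.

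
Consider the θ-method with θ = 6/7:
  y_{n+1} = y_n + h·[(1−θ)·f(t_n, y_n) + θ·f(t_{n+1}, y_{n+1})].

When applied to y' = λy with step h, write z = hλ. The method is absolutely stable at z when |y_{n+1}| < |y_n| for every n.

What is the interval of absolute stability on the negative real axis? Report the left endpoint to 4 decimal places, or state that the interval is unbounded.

interval (−∞, 0).

With y'=λy (z=hλ):
  y_{n+1} = y_n + z·[1/7·y_n + 6/7·y_{n+1}] ⇒ (1 − 6/7z)y_{n+1} = (1 + 1/7z)y_n
  ⇒ R(z) = (1 + 1/7z)/(1 − 6/7z).

Find x<0 with |R(x)|<1.
x=-0.8: |R|=0.5254
x=-2: |R|=0.2632
x=-10: |R|=0.0448
x=-100: |R|=0.1532
θ=6/7≥1/2 ⇒ |1+1/7x|<|1−6/7x| ∀x<0 ⇒ unbounded interval.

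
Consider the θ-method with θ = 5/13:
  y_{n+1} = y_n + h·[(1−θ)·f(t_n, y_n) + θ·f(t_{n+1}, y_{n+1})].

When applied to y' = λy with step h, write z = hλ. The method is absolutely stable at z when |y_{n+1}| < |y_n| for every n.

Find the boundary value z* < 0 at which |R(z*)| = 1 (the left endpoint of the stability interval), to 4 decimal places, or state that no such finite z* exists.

z* = -8.6667.

Set f=λy, z=hλ:
  y_{n+1} = y_n + z·[8/13·y_n + 5/13·y_{n+1}] ⇒ (1 − 5/13z)y_{n+1} = (1 + 8/13z)y_n
  so R(z) = (1 + 8/13z)/(1 − 5/13z).

Boundary: |R(x)|=1, x<0.
x=-0.87: |R|=0.3481
R=−1: 1+8/13x = −1+5/13x ⇒ -3/13x=2 ⇒ x=2/(-3/13)=-8.6667
Confirm numerically:
  x=-8.018: |R|=0.96335 <1
  x=-6.511: |R|=0.85804 <1
  x=-5.108: |R|=0.72299 <1
  x=-4.511: |R|=0.64936 <1
  x=-9.200: |R|=1.02712 >1
  x=-9.168: |R|=1.02556 >1
  x=-8.706: |R|=1.00209 >1
Interval (-8.6667, 0).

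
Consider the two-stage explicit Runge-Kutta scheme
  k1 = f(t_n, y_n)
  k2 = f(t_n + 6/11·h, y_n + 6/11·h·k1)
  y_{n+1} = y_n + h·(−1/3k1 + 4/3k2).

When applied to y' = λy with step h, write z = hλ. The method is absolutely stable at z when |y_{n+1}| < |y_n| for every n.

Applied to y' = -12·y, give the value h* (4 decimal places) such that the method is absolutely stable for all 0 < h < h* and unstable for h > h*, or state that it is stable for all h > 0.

Test eqn y'=λy, z=hλ:
  k1=λy_n ⇒ h·k1=z·y_n;  k2=λ(1+6/11z)y_n ⇒ h·k2=z(1+6/11z)y_n
  y_{n+1}/y_n = 1 − 1/3z + 4/3z(1+6/11z) = 1 + z + 8/11z²
  so R(z) = 1 + z + 8/11z².

Solve |R(x)|<1 on ℝ⁻.
x=-0.92: |R|=0.6956
R=1: x+8/11x²=0 ⇒ x=−11/8=-1.3750; min R=1−1/(4·8/11)=0.6562>−1
Confirm numerically:
  x=-0.976: |R|=0.71678 <1
  x=-0.669: |R|=0.65650 <1
  x=-0.580: |R|=0.66465 <1
  x=-1.878: |R|=1.68701 >1
  x=-1.800: |R|=1.55636 >1
  x=-1.728: |R|=1.44362 >1
Stable set (-1.3750, 0).

(-1.3750,0); λ=-12 ⇒ h* = (11/8)/12 = 0.1146.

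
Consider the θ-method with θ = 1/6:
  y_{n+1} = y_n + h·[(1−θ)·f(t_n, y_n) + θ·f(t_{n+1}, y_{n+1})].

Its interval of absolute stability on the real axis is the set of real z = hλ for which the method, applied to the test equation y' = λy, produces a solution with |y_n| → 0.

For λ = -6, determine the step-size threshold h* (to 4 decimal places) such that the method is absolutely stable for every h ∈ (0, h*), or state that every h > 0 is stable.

(-3.0000,0); λ=-6 ⇒ h* = (3)/6 = 0.5000.

With y'=λy (z=hλ):
  y_{n+1} = y_n + z·[5/6·y_n + 1/6·y_{n+1}] ⇒ (1 − 1/6z)y_{n+1} = (1 + 5/6z)y_n
  so R(z) = (1 + 5/6z)/(1 − 1/6z).

Solve |R(x)|<1 on ℝ⁻.
x=-1.44: |R|=0.1613
R=−1: 1+5/6x = −1+1/6x ⇒ -2/3x=2 ⇒ x=2/(-2/3)=-3.0000
Confirm numerically:
  x=-2.121: |R|=0.56705 <1
  x=-1.873: |R|=0.42741 <1
  x=-1.576: |R|=0.24815 <1
  x=-3.545: |R|=1.22839 >1
  x=-3.280: |R|=1.12069 >1
Interval (-3.0000, 0).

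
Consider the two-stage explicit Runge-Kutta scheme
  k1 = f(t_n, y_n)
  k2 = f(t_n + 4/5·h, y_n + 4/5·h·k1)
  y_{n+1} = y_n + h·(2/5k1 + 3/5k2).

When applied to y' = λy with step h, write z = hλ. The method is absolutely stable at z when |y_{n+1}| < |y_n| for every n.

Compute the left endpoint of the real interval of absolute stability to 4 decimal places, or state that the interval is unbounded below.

z* = -2.0833.

Set f=λy, z=hλ:
  k1=λy_n ⇒ h·k1=z·y_n;  k2=λ(1+4/5z)y_n ⇒ h·k2=z(1+4/5z)y_n
  y_{n+1}/y_n = 1 + 2/5z + 3/5z(1+4/5z) = 1 + z + 12/25z²
  R(z) = 1 + z + 12/25z².

Solve |R(x)|<1 on ℝ⁻.
x=-1.31: |R|=0.5137
R=1: x+12/25x²=0 ⇒ x=−25/12=-2.0833; min R=1−1/(4·12/25)=0.4792>−1
Confirm numerically:
  x=-1.511: |R|=0.58490 <1
  x=-1.207: |R|=0.49229 <1
  x=-1.153: |R|=0.48512 <1
  x=-0.967: |R|=0.48184 <1
  x=-2.225: |R|=1.15130 >1
  x=-2.219: |R|=1.14450 >1
Stable set (-2.0833, 0).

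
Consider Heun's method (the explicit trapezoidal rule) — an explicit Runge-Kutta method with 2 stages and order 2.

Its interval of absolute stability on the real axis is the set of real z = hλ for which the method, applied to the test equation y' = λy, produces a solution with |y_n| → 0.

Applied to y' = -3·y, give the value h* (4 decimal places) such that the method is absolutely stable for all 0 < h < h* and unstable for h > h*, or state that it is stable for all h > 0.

Set f=λy, z=hλ:
  order 2, 2-stage ⇒ R(z)=1+z+z^2/2
  (e.g. R(-1.29)=0.54205, |R|=0.54205)

Solve |R(x)|<1 on ℝ⁻.
x=-1.29: |R|=0.5421
|R(-1.58)|=0.6682 |R(-1.45)|=0.6013 |R(-0.88)|=0.5072
Bisect:
  x_lo=-2.7397 |R|=2.0133  x_hi=-0.0528 |R|=0.9486
  mid=-1.39628 |R|=0.57852 →hi
  mid=-2.06800 |R|=1.07031 →lo
  mid=-1.73214 |R|=0.76801 →hi
  mid=-1.90007 |R|=0.90506 →hi
  mid=-1.98403 |R|=0.98416 →hi
  mid=-2.02601 |R|=1.02635 →lo
  mid=-2.00502 |R|=1.00503 →lo
  mid=-1.99453 |R|=0.99454 →hi
  ...
  [-2.00010,-1.99994] ⇒ x*=-2.0000
Stable set (-2.0000, 0).

(-2.0000,0); λ=-3 ⇒ h* = 0.6667.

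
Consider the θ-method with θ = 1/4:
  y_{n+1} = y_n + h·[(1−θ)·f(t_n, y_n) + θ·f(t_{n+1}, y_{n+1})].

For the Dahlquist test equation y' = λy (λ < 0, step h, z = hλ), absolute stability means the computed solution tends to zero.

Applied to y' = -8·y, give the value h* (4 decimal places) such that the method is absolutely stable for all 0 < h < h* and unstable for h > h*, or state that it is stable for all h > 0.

(-4.0000,0); λ=-8 ⇒ h* = (4)/8 = 0.5000.

Test eqn y'=λy, z=hλ:
  y_{n+1} = y_n + z·[3/4·y_n + 1/4·y_{n+1}] ⇒ (1 − 1/4z)y_{n+1} = (1 + 3/4z)y_n
  Hence R(z) = (1 + 3/4z)/(1 − 1/4z).

Find x<0 with |R(x)|<1.
x=-1.38: |R|=0.0260
R=−1: 1+3/4x = −1+1/4x ⇒ -1/2x=2 ⇒ x=2/(-1/2)=-4.0000
Confirm numerically:
  x=-3.412: |R|=0.84134 <1
  x=-3.260: |R|=0.79614 <1
  x=-2.883: |R|=0.67543 <1
  x=-2.753: |R|=0.63068 <1
  x=-4.507: |R|=1.11920 >1
  x=-4.287: |R|=1.06927 >1
  x=-4.086: |R|=1.02127 >1
Stable set (-4.0000, 0).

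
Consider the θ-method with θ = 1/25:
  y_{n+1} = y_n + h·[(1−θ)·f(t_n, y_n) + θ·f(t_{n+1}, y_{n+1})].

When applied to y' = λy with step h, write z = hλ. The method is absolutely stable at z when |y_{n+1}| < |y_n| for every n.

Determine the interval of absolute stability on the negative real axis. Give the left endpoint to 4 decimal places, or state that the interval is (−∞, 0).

(-2.1739, 0).

On y'=λy, z=hλ:
  y_{n+1} = y_n + z·[24/25·y_n + 1/25·y_{n+1}] ⇒ (1 − 1/25z)y_{n+1} = (1 + 24/25z)y_n
  Hence R(z) = (1 + 24/25z)/(1 − 1/25z).

Need |R(x)|<1, x<0.
x=-0.52: |R|=0.4906
R=−1: 1+24/25x = −1+1/25x ⇒ -23/25x=2 ⇒ x=2/(-23/25)=-2.1739
Confirm numerically:
  x=-1.495: |R|=0.41064 <1
  x=-1.415: |R|=0.33920 <1
  x=-1.272: |R|=0.21041 <1
  x=-1.040: |R|=0.00154 <1
  x=-2.644: |R|=1.39112 >1
  x=-2.499: |R|=1.27190 >1
  x=-2.426: |R|=1.21141 >1
Stable set (-2.1739, 0).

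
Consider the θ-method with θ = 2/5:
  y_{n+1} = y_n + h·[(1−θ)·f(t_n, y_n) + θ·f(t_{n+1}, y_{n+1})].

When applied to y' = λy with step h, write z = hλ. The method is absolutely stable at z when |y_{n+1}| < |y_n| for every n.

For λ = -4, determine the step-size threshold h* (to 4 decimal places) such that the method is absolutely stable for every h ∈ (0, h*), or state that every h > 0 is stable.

(-10.0000,0); λ=-4 ⇒ h* = (10)/4 = 2.5000.

Set f=λy, z=hλ:
  y_{n+1} = y_n + z·[3/5·y_n + 2/5·y_{n+1}] ⇒ (1 − 2/5z)y_{n+1} = (1 + 3/5z)y_n
  ⇒ R(z) = (1 + 3/5z)/(1 − 2/5z).

Need |R(x)|<1, x<0.
x=-1.06: |R|=0.2556
R=−1: 1+3/5x = −1+2/5x ⇒ -1/5x=2 ⇒ x=2/(-1/5)=-10.0000
Confirm numerically:
  x=-7.823: |R|=0.89456 <1
  x=-5.204: |R|=0.68873 <1
  x=-4.982: |R|=0.66466 <1
  x=-4.228: |R|=0.57105 <1
  x=-10.410: |R|=1.01588 >1
  x=-10.249: |R|=1.00977 >1
So |R|<1 on (-10.0000, 0).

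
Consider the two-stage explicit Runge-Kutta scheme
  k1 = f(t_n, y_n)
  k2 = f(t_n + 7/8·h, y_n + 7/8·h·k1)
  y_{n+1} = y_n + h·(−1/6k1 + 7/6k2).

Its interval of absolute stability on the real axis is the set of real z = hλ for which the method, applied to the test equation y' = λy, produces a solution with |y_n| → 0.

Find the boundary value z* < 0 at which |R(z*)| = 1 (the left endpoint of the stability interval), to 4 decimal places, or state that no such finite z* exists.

Set f=λy, z=hλ:
  k1=λy_n ⇒ h·k1=z·y_n;  k2=λ(1+7/8z)y_n ⇒ h·k2=z(1+7/8z)y_n
  y_{n+1}/y_n = 1 − 1/6z + 7/6z(1+7/8z) = 1 + z + 49/48z²
  ⇒ R(z) = 1 + z + 49/48z².

Need |R(x)|<1, x<0.
x=-1.15: |R|=1.2001
R=1: x+49/48x²=0 ⇒ x=−48/49=-0.9796; min R=1−1/(4·49/48)=0.7551>−1
Confirm numerically:
  x=-0.873: |R|=0.90501 <1
  x=-0.727: |R|=0.81254 <1
  x=-0.495: |R|=0.75513 <1
  x=-0.438: |R|=0.75784 <1
  x=-1.559: |R|=1.92212 >1
  x=-1.468: |R|=1.73192 >1
  x=-1.141: |R|=1.18800 >1
Interval (-0.9796, 0).

left endpoint -0.9796.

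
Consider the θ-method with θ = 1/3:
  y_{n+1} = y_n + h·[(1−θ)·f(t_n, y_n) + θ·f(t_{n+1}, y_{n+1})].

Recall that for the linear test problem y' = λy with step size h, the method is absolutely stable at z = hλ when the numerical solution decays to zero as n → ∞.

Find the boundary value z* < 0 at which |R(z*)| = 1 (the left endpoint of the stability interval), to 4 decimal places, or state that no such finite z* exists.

Test eqn y'=λy, z=hλ:
  y_{n+1} = y_n + z·[2/3·y_n + 1/3·y_{n+1}] ⇒ (1 − 1/3z)y_{n+1} = (1 + 2/3z)y_n
  ⇒ R(z) = (1 + 2/3z)/(1 − 1/3z).

Solve |R(x)|<1 on ℝ⁻.
x=-0.61: |R|=0.4931
R=−1: 1+2/3x = −1+1/3x ⇒ -1/3x=2 ⇒ x=2/(-1/3)=-6.0000
Confirm numerically:
  x=-4.972: |R|=0.87105 <1
  x=-3.936: |R|=0.70242 <1
  x=-3.247: |R|=0.55931 <1
  x=-3.006: |R|=0.50150 <1
  x=-6.481: |R|=1.05073 >1
  x=-6.444: |R|=1.04701 >1
  x=-6.175: |R|=1.01907 >1
Stable set (-6.0000, 0).

z* = -6.0000.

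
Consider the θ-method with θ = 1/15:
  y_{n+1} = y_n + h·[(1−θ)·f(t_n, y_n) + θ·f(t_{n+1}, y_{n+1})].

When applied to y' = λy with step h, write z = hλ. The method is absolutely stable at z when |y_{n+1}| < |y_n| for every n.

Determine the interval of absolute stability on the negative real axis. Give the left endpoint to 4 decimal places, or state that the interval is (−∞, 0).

Set f=λy, z=hλ:
  y_{n+1} = y_n + z·[14/15·y_n + 1/15·y_{n+1}] ⇒ (1 − 1/15z)y_{n+1} = (1 + 14/15z)y_n
  Hence R(z) = (1 + 14/15z)/(1 − 1/15z).

Need |R(x)|<1, x<0.
x=-0.71: |R|=0.3221
R=−1: 1+14/15x = −1+1/15x ⇒ -13/15x=2 ⇒ x=2/(-13/15)=-2.3077
Confirm numerically:
  x=-2.216: |R|=0.93076 <1
  x=-1.599: |R|=0.44497 <1
  x=-1.261: |R|=0.16321 <1
  x=-1.122: |R|=0.04392 <1
  x=-2.828: |R|=1.37940 >1
  x=-2.537: |R|=1.16998 >1
Stable set (-2.3077, 0).

z∈(-2.3077,0).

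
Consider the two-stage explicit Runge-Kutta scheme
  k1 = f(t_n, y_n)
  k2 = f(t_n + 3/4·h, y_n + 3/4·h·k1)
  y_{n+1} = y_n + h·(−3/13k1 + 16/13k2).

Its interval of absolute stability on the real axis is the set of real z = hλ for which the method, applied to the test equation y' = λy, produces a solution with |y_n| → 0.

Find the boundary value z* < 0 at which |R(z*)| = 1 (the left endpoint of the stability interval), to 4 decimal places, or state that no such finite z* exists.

z* = -1.0833.

With y'=λy (z=hλ):
  k1=λy_n ⇒ h·k1=z·y_n;  k2=λ(1+3/4z)y_n ⇒ h·k2=z(1+3/4z)y_n
  y_{n+1}/y_n = 1 − 3/13z + 16/13z(1+3/4z) = 1 + z + 12/13z²
  ⇒ R(z) = 1 + z + 12/13z².

Find x<0 with |R(x)|<1.
x=-0.36: |R|=0.7596
R=1: x+12/13x²=0 ⇒ x=−13/12=-1.0833; min R=1−1/(4·12/13)=0.7292>−1
Confirm numerically:
  x=-1.055: |R|=0.97241 <1
  x=-0.759: |R|=0.77277 <1
  x=-0.533: |R|=0.72924 <1
  x=-1.600: |R|=1.76308 >1
  x=-1.554: |R|=1.67515 >1
  x=-1.413: |R|=1.42999 >1
Stable set (-1.0833, 0).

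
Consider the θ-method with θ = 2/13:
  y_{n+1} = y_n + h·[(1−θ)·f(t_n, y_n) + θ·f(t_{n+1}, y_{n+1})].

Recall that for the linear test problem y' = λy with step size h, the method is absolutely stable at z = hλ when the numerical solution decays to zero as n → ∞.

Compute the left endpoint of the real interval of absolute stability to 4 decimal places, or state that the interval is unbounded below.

left endpoint -2.8889.

Set f=λy, z=hλ:
  y_{n+1} = y_n + z·[11/13·y_n + 2/13·y_{n+1}] ⇒ (1 − 2/13z)y_{n+1} = (1 + 11/13z)y_n
  ⇒ R(z) = (1 + 11/13z)/(1 − 2/13z).

Find x<0 with |R(x)|<1.
x=-0.35: |R|=0.6679
R=−1: 1+11/13x = −1+2/13x ⇒ -9/13x=2 ⇒ x=2/(-9/13)=-2.8889
Confirm numerically:
  x=-2.811: |R|=0.96236 <1
  x=-1.864: |R|=0.44859 <1
  x=-1.407: |R|=0.15663 <1
  x=-1.338: |R|=0.10959 <1
  x=-3.328: |R|=1.20106 >1
  x=-2.997: |R|=1.05123 >1
  x=-2.993: |R|=1.04935 >1
Interval (-2.8889, 0).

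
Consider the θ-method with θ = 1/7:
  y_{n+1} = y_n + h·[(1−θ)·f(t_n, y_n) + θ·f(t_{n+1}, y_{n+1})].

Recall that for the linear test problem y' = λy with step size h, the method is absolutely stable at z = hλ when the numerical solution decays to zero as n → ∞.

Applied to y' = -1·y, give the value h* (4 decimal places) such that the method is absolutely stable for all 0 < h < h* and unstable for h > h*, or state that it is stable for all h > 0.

(-2.8000,0); λ=-1 ⇒ h* = (14/5)/1 = 2.8000.

Set f=λy, z=hλ:
  y_{n+1} = y_n + z·[6/7·y_n + 1/7·y_{n+1}] ⇒ (1 − 1/7z)y_{n+1} = (1 + 6/7z)y_n
  ⇒ R(z) = (1 + 6/7z)/(1 − 1/7z).

Boundary: |R(x)|=1, x<0.
x=-1.28: |R|=0.0821
R=−1: 1+6/7x = −1+1/7x ⇒ -5/7x=2 ⇒ x=2/(-5/7)=-2.8000
Confirm numerically:
  x=-2.034: |R|=0.57605 <1
  x=-1.892: |R|=0.48943 <1
  x=-1.492: |R|=0.22986 <1
  x=-3.361: |R|=1.27073 >1
  x=-2.940: |R|=1.07042 >1
Stable set (-2.8000, 0).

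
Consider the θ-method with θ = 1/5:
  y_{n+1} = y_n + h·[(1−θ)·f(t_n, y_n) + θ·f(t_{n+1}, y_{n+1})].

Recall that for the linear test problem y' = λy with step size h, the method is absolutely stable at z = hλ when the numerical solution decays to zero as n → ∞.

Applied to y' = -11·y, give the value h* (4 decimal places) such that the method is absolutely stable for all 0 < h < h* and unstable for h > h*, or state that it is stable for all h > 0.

Set f=λy, z=hλ:
  y_{n+1} = y_n + z·[4/5·y_n + 1/5·y_{n+1}] ⇒ (1 − 1/5z)y_{n+1} = (1 + 4/5z)y_n
  Hence R(z) = (1 + 4/5z)/(1 − 1/5z).

Solve |R(x)|<1 on ℝ⁻.
x=-0.95: |R|=0.2017
R=−1: 1+4/5x = −1+1/5x ⇒ -3/5x=2 ⇒ x=2/(-3/5)=-3.3333
Confirm numerically:
  x=-2.813: |R|=0.80020 <1
  x=-2.646: |R|=0.73032 <1
  x=-2.629: |R|=0.72303 <1
  x=-3.908: |R|=1.19353 >1
  x=-3.766: |R|=1.14807 >1
  x=-3.466: |R|=1.04701 >1
So |R|<1 on (-3.3333, 0).

(-3.3333,0); λ=-11 ⇒ h* = (10/3)/11 = 0.3030.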